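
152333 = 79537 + 72796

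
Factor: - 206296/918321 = -2^3 * 3^( - 1) * 23^( - 1) * 107^1 * 241^1  *13309^( - 1)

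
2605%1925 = 680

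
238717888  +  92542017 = 331259905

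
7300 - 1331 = 5969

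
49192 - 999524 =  - 950332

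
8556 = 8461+95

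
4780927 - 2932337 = 1848590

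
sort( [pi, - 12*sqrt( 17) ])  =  [-12 * sqrt(17),pi] 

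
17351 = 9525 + 7826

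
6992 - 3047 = 3945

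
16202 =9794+6408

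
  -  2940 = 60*( - 49 )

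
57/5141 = 57/5141 = 0.01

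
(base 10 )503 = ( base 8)767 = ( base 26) j9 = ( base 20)153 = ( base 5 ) 4003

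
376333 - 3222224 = - 2845891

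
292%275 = 17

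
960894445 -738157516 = 222736929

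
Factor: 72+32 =104 = 2^3 * 13^1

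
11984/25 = 479+9/25=479.36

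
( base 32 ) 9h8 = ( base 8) 23050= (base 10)9768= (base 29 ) BHO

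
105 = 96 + 9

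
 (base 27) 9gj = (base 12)4084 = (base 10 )7012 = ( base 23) d5k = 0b1101101100100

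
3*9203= 27609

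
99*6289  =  622611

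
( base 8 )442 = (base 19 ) F5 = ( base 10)290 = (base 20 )ea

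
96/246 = 16/41 = 0.39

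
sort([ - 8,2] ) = [ - 8 , 2]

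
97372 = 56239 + 41133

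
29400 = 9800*3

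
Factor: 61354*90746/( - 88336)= - 1391907521/22084= -2^( - 2 )*17^2*157^1*5521^( - 1)*30677^1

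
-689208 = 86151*( -8 )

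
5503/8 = 5503/8= 687.88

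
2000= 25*80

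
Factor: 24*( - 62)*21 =  -  31248 = -  2^4 * 3^2* 7^1*31^1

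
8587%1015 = 467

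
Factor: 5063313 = 3^1* 29^1 * 58199^1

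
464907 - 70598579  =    -  70133672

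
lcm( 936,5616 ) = 5616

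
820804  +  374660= 1195464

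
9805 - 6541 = 3264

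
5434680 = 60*90578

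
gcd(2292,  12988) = 764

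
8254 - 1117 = 7137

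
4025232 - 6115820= - 2090588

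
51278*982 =50354996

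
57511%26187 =5137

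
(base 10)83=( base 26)35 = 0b1010011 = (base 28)2R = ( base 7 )146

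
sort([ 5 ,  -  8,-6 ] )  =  [  -  8, -6, 5]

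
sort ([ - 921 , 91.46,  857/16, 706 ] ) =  [-921, 857/16,91.46,706]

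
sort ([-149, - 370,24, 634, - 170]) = [-370, -170, - 149 , 24,634]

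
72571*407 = 29536397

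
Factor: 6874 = 2^1 * 7^1* 491^1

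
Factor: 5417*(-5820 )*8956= - 2^4*3^1*5^1*97^1*2239^1 * 5417^1=- 282355274640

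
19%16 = 3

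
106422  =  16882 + 89540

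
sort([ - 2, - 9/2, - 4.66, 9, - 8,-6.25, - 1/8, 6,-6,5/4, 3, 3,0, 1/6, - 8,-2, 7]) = [ - 8,- 8,-6.25,  -  6, - 4.66, - 9/2, - 2, - 2, - 1/8, 0, 1/6,  5/4, 3,3, 6,  7,9]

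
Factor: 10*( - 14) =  - 2^2*5^1*7^1=- 140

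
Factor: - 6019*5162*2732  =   - 84883453096 = - 2^3* 13^1*29^1 * 89^1*463^1*683^1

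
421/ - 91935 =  - 421/91935  =  - 0.00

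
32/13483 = 32/13483 =0.00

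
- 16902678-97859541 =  - 114762219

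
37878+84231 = 122109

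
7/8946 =1/1278   =  0.00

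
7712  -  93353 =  -85641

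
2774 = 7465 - 4691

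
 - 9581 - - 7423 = -2158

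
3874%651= 619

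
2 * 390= 780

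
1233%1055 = 178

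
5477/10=547 + 7/10= 547.70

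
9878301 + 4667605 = 14545906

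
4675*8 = 37400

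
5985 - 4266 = 1719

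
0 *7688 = 0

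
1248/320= 39/10 = 3.90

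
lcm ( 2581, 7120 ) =206480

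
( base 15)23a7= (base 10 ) 7582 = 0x1d9e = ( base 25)c37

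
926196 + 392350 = 1318546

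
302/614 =151/307 = 0.49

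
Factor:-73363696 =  - 2^4*7^1*655033^1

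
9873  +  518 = 10391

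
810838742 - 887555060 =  - 76716318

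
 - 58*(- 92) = 5336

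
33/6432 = 11/2144 = 0.01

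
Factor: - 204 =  -2^2*3^1*17^1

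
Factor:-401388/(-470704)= 249/292  =  2^(-2)*3^1 * 73^(-1)*83^1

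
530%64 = 18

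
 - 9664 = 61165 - 70829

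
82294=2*41147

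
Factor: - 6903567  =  - 3^2*11^1*137^1*509^1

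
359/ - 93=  - 359/93 = -3.86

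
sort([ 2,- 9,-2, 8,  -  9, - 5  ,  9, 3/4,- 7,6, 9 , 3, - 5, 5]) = [ - 9,-9, - 7 ,  -  5, - 5, - 2, 3/4,2, 3,5, 6, 8,  9,  9]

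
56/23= 56/23 = 2.43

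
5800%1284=664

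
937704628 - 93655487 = 844049141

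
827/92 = 827/92= 8.99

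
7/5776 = 7/5776 =0.00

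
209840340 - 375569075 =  - 165728735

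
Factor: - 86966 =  - 2^1*11^1 * 59^1 * 67^1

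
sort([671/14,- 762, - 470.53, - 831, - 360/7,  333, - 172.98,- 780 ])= [  -  831, - 780, - 762,-470.53,-172.98 ,- 360/7, 671/14, 333] 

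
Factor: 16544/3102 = 16/3 = 2^4 * 3^ (-1)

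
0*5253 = 0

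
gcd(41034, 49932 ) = 6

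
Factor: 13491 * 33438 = 451112058 = 2^1*3^3*1499^1*5573^1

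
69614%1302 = 608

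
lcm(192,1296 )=5184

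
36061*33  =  1190013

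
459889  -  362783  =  97106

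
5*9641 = 48205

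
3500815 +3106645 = 6607460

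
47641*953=45401873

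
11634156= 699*16644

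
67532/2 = 33766 = 33766.00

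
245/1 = 245 = 245.00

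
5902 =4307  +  1595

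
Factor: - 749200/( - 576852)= 2^2*3^( - 1)*5^2 * 53^( - 1 )*907^ (  -  1)*1873^1= 187300/144213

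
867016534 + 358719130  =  1225735664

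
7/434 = 1/62 = 0.02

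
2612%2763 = 2612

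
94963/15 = 6330+ 13/15 = 6330.87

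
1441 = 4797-3356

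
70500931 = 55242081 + 15258850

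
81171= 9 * 9019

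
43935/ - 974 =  - 43935/974 = - 45.11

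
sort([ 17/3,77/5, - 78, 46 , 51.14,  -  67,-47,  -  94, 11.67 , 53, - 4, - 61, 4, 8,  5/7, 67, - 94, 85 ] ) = [ - 94,- 94, -78, - 67, -61,- 47, -4,5/7,4,  17/3  ,  8 , 11.67,77/5,46 , 51.14,53, 67,85]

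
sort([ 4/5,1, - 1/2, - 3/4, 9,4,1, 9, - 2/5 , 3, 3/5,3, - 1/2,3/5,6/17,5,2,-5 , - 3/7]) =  [ - 5, - 3/4,-1/2, - 1/2, - 3/7, - 2/5, 6/17,  3/5 , 3/5,4/5,1,1,2,3,3,  4,5, 9, 9]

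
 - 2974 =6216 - 9190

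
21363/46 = 21363/46=   464.41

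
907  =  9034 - 8127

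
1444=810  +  634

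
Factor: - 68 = -2^2*17^1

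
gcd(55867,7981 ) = 7981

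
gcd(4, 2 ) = 2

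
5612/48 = 116+11/12=116.92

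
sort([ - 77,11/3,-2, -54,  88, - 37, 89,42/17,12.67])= [-77, - 54  ,- 37, - 2, 42/17,  11/3, 12.67, 88, 89 ]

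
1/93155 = 1/93155 = 0.00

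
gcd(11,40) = 1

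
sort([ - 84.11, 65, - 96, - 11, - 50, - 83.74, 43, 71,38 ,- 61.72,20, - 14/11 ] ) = [ - 96, - 84.11, - 83.74, - 61.72, - 50, - 11, - 14/11,20 , 38, 43, 65 , 71] 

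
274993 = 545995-271002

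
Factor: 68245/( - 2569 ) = - 5^1*7^( - 1 )*367^( - 1) * 13649^1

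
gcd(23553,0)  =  23553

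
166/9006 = 83/4503 = 0.02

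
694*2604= 1807176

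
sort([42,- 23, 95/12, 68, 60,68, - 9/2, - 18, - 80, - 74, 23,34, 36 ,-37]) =[-80, - 74, - 37, - 23,  -  18,  -  9/2,95/12, 23,  34,  36 , 42,  60 , 68,68] 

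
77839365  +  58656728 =136496093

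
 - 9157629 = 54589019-63746648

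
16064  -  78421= - 62357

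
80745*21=1695645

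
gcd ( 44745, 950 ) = 95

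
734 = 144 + 590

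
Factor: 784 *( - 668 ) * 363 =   -  2^6 * 3^1 * 7^2 * 11^2*167^1= - 190107456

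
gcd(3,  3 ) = 3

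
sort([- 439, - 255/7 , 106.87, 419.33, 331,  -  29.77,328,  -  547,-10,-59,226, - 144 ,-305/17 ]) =[ - 547,-439, -144,  -  59, - 255/7,  -  29.77,-305/17, - 10, 106.87,226,328 , 331,419.33] 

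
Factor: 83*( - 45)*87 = - 3^3*5^1*29^1 * 83^1 = - 324945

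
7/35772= 7/35772 = 0.00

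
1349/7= 1349/7 = 192.71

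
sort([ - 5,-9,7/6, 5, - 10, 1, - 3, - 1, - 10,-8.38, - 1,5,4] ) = [  -  10, - 10,-9, - 8.38, - 5, - 3 , - 1, - 1, 1, 7/6, 4 , 5, 5]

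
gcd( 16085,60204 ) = 1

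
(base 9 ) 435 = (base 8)544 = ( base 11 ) 2A4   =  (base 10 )356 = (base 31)BF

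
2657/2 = 2657/2 = 1328.50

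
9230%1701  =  725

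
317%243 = 74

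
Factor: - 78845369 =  - 31^1 *2543399^1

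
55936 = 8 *6992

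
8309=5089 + 3220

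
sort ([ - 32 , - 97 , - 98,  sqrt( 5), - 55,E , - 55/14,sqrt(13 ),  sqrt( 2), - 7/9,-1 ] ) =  [ - 98, - 97 ,-55, - 32, - 55/14, - 1, - 7/9,sqrt ( 2), sqrt( 5),E , sqrt ( 13) ] 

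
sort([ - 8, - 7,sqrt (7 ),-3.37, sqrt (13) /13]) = [ - 8, - 7, - 3.37, sqrt(13)/13,  sqrt( 7 )] 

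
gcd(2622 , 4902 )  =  114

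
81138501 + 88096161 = 169234662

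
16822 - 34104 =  - 17282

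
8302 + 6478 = 14780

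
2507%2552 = 2507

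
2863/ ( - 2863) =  - 1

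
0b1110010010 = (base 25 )1be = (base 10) 914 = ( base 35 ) Q4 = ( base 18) 2EE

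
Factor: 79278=2^1*3^1*73^1*181^1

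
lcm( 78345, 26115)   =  78345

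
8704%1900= 1104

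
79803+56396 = 136199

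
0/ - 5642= 0/1 = - 0.00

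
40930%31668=9262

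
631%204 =19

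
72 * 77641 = 5590152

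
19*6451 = 122569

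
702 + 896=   1598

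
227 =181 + 46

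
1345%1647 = 1345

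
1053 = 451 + 602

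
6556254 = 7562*867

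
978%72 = 42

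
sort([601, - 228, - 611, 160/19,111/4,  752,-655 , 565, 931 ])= [-655, - 611, - 228, 160/19,111/4, 565, 601, 752,  931 ]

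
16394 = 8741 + 7653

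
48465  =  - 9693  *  (- 5)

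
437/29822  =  437/29822 = 0.01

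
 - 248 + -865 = - 1113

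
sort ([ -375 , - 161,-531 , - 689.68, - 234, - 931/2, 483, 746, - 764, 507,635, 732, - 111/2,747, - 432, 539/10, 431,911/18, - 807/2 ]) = [ - 764, - 689.68, -531,- 931/2,-432, - 807/2,  -  375, - 234, - 161, - 111/2,911/18,539/10,  431,483,507, 635,732,746,747]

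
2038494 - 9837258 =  - 7798764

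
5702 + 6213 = 11915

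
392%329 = 63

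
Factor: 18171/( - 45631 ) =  - 3^3 * 673^1*45631^(  -  1)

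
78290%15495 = 815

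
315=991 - 676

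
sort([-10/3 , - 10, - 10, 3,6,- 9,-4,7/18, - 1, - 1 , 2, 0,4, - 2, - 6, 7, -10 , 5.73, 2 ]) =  [  -  10, -10, - 10, - 9, - 6, - 4, - 10/3, - 2, - 1, - 1, 0, 7/18,2,2,3,4,5.73,6,7]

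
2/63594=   1/31797 =0.00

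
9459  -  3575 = 5884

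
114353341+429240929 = 543594270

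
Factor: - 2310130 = -2^1 * 5^1*17^1*107^1*127^1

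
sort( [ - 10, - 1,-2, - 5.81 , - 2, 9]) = [ - 10, - 5.81,  -  2,-2,- 1,  9 ] 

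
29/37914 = 29/37914 =0.00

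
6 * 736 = 4416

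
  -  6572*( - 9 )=59148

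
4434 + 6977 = 11411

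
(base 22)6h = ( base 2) 10010101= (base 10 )149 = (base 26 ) 5j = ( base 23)6B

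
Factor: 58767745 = 5^1 * 337^1*34877^1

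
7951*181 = 1439131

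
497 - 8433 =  - 7936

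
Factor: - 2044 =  - 2^2*7^1*73^1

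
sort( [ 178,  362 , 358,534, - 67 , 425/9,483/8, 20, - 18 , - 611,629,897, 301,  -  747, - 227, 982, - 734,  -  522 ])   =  [ - 747, - 734, - 611, - 522,-227, - 67,-18, 20,425/9, 483/8,178,301, 358, 362, 534, 629 , 897, 982 ]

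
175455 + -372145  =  - 196690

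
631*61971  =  39103701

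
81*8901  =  720981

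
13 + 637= 650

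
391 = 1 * 391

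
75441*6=452646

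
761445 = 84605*9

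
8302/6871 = 1 + 1431/6871 = 1.21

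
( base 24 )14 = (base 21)17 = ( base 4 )130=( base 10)28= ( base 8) 34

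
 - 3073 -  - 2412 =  - 661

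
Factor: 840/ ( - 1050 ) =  - 4/5 = - 2^2*5^( - 1)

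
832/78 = 10 + 2/3 = 10.67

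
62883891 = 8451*7441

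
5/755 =1/151 =0.01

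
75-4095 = -4020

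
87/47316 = 29/15772 = 0.00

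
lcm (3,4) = 12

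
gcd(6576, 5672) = 8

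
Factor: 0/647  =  0^1 = 0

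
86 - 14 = 72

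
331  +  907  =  1238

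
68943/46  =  1498 + 35/46   =  1498.76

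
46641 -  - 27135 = 73776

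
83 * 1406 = 116698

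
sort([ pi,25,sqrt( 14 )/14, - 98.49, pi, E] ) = [ - 98.49 , sqrt( 14) /14,E,pi, pi,25]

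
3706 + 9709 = 13415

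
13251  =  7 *1893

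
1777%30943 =1777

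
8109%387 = 369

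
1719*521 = 895599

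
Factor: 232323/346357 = 273/407 = 3^1*7^1*11^( -1)*13^1*37^ (-1)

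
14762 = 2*7381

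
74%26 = 22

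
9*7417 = 66753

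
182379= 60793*3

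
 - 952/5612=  - 1 + 1165/1403 = - 0.17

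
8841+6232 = 15073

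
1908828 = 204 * 9357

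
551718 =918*601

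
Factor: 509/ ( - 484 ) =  - 2^(-2)*11^( - 2)*509^1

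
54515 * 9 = 490635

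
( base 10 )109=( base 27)41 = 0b1101101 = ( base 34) 37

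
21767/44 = 21767/44 = 494.70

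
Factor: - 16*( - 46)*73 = 53728= 2^5*23^1*73^1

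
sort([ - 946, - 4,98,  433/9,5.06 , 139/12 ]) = [-946 , - 4, 5.06,139/12,433/9, 98]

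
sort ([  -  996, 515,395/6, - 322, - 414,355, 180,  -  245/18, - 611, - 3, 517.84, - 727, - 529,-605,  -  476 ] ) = [ - 996, - 727,-611, - 605, - 529, - 476,  -  414, - 322,  -  245/18 ,-3,  395/6,180, 355, 515, 517.84]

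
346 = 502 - 156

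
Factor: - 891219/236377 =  - 3^1*7^1*31^1 * 37^2*236377^( - 1)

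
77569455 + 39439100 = 117008555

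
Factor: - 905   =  -5^1*181^1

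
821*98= 80458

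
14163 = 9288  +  4875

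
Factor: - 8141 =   -  7^1* 1163^1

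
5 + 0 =5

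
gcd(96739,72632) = 1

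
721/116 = 6+25/116 = 6.22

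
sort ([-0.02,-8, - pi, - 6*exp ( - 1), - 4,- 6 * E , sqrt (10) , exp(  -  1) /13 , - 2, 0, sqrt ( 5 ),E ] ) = [ - 6*E,-8,  -  4,-pi, - 6*exp(  -  1), - 2, - 0.02 , 0,exp( - 1)/13,sqrt( 5) , E,sqrt (10 ) ]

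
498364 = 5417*92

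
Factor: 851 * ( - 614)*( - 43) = 2^1 * 23^1*37^1*43^1*307^1=22468102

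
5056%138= 88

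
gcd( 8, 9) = 1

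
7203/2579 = 7203/2579 = 2.79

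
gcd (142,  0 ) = 142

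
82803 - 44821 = 37982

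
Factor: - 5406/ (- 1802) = 3^1 = 3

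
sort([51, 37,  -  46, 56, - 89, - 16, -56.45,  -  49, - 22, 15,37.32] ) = [ - 89, - 56.45,  -  49, - 46, - 22, - 16, 15, 37, 37.32, 51, 56 ]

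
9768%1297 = 689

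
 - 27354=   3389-30743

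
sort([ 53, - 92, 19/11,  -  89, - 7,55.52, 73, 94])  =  [ - 92 , - 89, -7, 19/11,53, 55.52, 73,94 ]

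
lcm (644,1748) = 12236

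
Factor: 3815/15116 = 2^( - 2)*5^1*7^1*109^1*3779^(-1)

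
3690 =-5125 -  - 8815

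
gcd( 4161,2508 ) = 57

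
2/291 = 2/291 = 0.01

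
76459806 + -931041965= -854582159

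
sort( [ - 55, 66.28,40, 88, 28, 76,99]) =[ - 55, 28 , 40, 66.28, 76, 88 , 99] 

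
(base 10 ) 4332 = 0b1000011101100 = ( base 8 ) 10354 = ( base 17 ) EGE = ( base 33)3W9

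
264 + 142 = 406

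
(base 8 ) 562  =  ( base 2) 101110010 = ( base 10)370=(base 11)307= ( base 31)bt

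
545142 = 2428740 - 1883598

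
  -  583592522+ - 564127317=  - 1147719839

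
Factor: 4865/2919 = 3^(-1)*5^1=5/3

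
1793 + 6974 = 8767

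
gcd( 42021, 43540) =7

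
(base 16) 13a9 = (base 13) 23a2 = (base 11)3866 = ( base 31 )57b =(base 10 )5033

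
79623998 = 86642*919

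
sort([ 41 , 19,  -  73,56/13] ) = [- 73, 56/13,19, 41]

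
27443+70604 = 98047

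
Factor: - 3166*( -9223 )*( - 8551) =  - 2^1 * 17^1*23^1 * 401^1 * 503^1*1583^1 = -249689353918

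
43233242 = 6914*6253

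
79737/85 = 938 + 7/85 = 938.08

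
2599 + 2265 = 4864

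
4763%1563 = 74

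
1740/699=2  +  114/233  =  2.49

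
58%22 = 14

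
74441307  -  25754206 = 48687101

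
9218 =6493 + 2725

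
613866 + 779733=1393599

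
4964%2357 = 250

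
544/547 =544/547 = 0.99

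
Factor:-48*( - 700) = 2^6*3^1* 5^2*7^1=33600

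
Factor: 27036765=3^2*5^1*7^1* 85831^1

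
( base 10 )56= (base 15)3B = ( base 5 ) 211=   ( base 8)70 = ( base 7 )110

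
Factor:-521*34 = - 2^1*17^1*521^1   =  -17714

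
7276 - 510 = 6766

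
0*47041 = 0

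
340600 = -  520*( - 655 )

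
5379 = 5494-115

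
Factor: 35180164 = 2^2*31^1*61^1*4651^1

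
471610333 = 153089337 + 318520996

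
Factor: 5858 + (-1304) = 2^1*3^2* 11^1* 23^1 = 4554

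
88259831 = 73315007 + 14944824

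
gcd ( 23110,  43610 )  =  10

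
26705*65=1735825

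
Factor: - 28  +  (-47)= - 3^1*5^2 = - 75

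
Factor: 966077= 7^1 * 29^1*4759^1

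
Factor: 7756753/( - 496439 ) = -496439^( - 1 )*7756753^1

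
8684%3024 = 2636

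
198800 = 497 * 400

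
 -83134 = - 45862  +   - 37272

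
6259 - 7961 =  - 1702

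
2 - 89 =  - 87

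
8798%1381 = 512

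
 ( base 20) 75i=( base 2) 101101100110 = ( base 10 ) 2918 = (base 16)B66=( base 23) 5bk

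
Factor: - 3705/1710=-13/6 = - 2^( - 1 )*3^( - 1)* 13^1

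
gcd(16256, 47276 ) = 4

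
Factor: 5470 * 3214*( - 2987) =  - 2^2*5^1*29^1*103^1*547^1 * 1607^1 = -  52513192460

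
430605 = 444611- 14006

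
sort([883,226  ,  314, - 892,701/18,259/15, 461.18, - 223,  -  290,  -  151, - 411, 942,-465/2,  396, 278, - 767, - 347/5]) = [ - 892, - 767, - 411,-290, - 465/2, - 223, - 151,-347/5,259/15,701/18 , 226,278, 314,396,461.18, 883, 942]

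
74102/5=14820 + 2/5=   14820.40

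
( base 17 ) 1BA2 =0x2048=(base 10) 8264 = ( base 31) 8ii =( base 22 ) h1e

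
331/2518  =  331/2518= 0.13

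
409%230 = 179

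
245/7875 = 7/225 = 0.03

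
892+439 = 1331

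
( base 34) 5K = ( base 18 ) aa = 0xbe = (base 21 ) 91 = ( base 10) 190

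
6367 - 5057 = 1310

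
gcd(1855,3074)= 53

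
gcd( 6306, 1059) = 3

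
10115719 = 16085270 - 5969551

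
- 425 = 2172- 2597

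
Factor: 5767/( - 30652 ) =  - 73/388= - 2^( - 2 )*73^1 * 97^(- 1)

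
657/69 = 219/23 = 9.52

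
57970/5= 11594 = 11594.00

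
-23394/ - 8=11697/4  =  2924.25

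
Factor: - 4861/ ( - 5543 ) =23^(-1 ) * 241^( - 1)*4861^1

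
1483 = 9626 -8143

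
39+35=74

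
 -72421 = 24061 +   -  96482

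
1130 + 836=1966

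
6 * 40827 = 244962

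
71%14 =1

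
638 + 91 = 729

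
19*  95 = 1805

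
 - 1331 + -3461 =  - 4792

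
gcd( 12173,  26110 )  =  7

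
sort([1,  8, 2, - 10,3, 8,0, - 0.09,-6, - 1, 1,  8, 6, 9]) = [ - 10,-6,-1,-0.09, 0,1, 1, 2 , 3, 6,8, 8, 8, 9]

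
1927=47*41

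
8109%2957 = 2195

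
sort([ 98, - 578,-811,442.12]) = [ - 811,-578, 98, 442.12]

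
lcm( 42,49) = 294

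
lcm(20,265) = 1060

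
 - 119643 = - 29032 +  - 90611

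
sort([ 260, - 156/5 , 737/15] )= [ - 156/5, 737/15 , 260]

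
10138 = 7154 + 2984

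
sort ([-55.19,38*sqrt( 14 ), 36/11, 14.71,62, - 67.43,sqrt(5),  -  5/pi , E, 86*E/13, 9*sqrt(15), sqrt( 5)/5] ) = [ - 67.43, - 55.19, - 5/pi,sqrt(5 )/5,sqrt( 5), E,36/11 , 14.71, 86*E/13,9*sqrt(15), 62,38*sqrt(14 )]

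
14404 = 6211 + 8193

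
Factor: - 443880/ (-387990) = 548/479 = 2^2 * 137^1*479^( -1)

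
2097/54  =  233/6 = 38.83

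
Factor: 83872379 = 29^1*2892151^1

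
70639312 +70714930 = 141354242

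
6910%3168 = 574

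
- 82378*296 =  - 24383888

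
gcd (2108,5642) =62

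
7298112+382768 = 7680880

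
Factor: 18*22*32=12672=2^7*3^2*11^1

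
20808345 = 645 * 32261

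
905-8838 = -7933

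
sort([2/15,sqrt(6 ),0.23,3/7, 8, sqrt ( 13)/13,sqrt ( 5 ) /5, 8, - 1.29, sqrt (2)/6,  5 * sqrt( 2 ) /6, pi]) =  [-1.29, 2/15, 0.23,sqrt(2 )/6, sqrt( 13 )/13,  3/7, sqrt(5)/5, 5*sqrt( 2 )/6,sqrt(6),pi , 8, 8]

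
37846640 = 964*39260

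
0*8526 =0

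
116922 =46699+70223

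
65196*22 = 1434312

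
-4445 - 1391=-5836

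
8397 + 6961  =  15358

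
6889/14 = 6889/14=492.07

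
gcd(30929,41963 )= 1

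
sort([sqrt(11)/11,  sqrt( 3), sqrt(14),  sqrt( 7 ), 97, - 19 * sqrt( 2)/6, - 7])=[-7 , - 19 * sqrt( 2 )/6, sqrt(11 )/11, sqrt( 3 ), sqrt(7 ), sqrt(14 ), 97 ] 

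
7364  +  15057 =22421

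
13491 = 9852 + 3639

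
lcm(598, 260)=5980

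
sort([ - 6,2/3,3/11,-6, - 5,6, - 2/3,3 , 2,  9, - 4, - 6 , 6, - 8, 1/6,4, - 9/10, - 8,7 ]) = [ - 8,-8,-6,-6,- 6, - 5 ,-4, - 9/10, - 2/3, 1/6  ,  3/11, 2/3, 2,3, 4, 6, 6,7,9]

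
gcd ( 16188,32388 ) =12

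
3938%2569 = 1369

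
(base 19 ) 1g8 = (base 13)3CA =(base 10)673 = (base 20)1dd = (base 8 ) 1241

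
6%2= 0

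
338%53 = 20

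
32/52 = 8/13 = 0.62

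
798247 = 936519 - 138272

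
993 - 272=721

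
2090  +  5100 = 7190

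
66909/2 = 66909/2= 33454.50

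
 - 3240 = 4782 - 8022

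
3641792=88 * 41384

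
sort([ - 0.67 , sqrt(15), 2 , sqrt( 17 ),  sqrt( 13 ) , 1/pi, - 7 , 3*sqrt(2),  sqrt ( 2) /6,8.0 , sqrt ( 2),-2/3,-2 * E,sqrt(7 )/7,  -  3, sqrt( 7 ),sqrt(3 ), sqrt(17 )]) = [-7 , - 2*E ,- 3 , - 0.67, - 2/3 , sqrt ( 2)/6,  1/pi, sqrt(7 )/7 , sqrt( 2),  sqrt( 3 )  ,  2,sqrt( 7 ),sqrt(13),sqrt(15),sqrt(17 ), sqrt ( 17) , 3 * sqrt(2) , 8.0] 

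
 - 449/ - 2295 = 449/2295  =  0.20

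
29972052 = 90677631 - 60705579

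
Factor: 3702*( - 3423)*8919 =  - 2^1 * 3^4 * 7^1*163^1*617^1*991^1=- 113021086374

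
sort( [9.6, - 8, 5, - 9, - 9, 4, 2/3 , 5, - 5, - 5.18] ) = [ - 9 , - 9,-8,  -  5.18, - 5, 2/3, 4,5, 5 , 9.6 ] 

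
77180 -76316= 864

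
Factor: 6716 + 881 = 71^1*107^1 = 7597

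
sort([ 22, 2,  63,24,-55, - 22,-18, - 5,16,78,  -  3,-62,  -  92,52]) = [ - 92,-62, - 55,- 22, - 18, - 5,  -  3 , 2, 16,22, 24,52,  63,78 ]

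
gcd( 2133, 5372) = 79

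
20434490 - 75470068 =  - 55035578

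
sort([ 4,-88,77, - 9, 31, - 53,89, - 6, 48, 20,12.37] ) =[-88, - 53, - 9, - 6,4, 12.37, 20, 31, 48, 77,89 ] 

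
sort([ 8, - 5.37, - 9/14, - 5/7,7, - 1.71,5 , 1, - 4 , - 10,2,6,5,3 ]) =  [ - 10, - 5.37, - 4, - 1.71,-5/7,-9/14,1, 2, 3,5,5, 6,7, 8 ]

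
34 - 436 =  - 402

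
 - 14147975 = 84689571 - 98837546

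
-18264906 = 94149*( - 194 )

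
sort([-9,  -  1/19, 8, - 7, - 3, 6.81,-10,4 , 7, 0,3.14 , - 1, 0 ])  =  [ - 10,-9, - 7,  -  3, - 1, -1/19, 0,0, 3.14, 4, 6.81 , 7, 8 ]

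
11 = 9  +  2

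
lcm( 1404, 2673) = 138996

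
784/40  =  98/5 = 19.60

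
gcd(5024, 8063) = 1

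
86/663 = 86/663 = 0.13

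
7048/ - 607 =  - 7048/607 = -11.61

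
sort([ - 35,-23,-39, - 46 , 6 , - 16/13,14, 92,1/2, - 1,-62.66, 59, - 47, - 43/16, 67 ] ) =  [ - 62.66, - 47,-46, - 39, - 35, - 23, - 43/16 ,-16/13, - 1,1/2,6,14 , 59,  67,92]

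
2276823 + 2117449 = 4394272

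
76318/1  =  76318 = 76318.00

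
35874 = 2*17937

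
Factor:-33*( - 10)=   2^1 * 3^1 * 5^1*11^1 = 330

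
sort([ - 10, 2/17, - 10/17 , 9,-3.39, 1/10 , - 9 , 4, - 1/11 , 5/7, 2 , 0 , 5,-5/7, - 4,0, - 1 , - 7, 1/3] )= [ -10 , - 9, - 7,- 4, - 3.39, - 1, - 5/7, - 10/17, - 1/11, 0, 0,1/10,2/17 , 1/3, 5/7,2,4,5,9 ] 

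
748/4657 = 748/4657 = 0.16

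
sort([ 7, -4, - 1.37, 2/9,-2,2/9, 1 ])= [ - 4,-2 , - 1.37, 2/9, 2/9, 1,7]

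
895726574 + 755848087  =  1651574661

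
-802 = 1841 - 2643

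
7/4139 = 7/4139  =  0.00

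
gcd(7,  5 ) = 1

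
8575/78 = 109 + 73/78 =109.94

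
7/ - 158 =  - 7/158= -0.04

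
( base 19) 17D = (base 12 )363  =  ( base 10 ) 507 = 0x1fb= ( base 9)623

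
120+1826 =1946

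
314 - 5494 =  -5180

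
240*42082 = 10099680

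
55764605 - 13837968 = 41926637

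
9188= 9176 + 12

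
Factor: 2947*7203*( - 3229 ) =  - 3^1*7^5 * 421^1 * 3229^1= -  68542761189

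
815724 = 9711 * 84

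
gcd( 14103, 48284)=1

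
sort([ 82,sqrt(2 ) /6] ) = [ sqrt (2)/6,82] 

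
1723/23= 1723/23 = 74.91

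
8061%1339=27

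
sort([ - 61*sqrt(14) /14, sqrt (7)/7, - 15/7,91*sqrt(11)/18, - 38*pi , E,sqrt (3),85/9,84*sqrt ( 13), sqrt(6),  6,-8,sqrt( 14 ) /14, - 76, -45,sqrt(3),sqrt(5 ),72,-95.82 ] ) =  [ - 38 * pi, - 95.82, - 76, - 45, - 61 * sqrt( 14)/14, - 8, - 15/7,sqrt (14 )/14,sqrt( 7)/7,sqrt ( 3 ),sqrt( 3 ), sqrt(5),sqrt( 6 ),E,  6, 85/9,91*sqrt( 11)/18, 72 , 84*sqrt(13) ] 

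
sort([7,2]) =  [2,7]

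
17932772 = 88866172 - 70933400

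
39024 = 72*542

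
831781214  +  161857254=993638468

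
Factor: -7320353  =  - 17^1*67^1*6427^1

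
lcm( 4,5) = 20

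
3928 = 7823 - 3895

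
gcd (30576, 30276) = 12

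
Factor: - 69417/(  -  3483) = 857/43 = 43^(-1)*857^1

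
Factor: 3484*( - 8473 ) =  -2^2*13^1 *37^1*67^1 * 229^1  =  - 29519932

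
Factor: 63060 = 2^2 * 3^1 * 5^1 *1051^1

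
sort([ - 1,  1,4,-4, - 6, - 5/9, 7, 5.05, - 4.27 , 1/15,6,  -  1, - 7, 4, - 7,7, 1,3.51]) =[ - 7,  -  7, - 6, - 4.27, - 4, - 1, - 1,  -  5/9,1/15 , 1, 1, 3.51, 4, 4,5.05, 6,7, 7 ]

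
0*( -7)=0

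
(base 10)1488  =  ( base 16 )5d0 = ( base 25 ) 29D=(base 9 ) 2033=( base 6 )10520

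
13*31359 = 407667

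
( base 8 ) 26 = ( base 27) M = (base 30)M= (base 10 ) 22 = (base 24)M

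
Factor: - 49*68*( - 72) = 2^5*3^2*7^2*17^1=239904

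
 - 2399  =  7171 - 9570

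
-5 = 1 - 6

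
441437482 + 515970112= 957407594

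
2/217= 2/217 = 0.01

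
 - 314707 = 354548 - 669255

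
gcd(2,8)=2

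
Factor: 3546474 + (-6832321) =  - 3285847=- 79^1*41593^1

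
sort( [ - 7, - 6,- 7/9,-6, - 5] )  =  [-7,-6, - 6 , -5, - 7/9] 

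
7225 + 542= 7767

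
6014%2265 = 1484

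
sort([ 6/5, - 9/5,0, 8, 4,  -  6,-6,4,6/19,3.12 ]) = [ -6, - 6,-9/5,0,6/19,6/5,3.12,4 , 4,8 ] 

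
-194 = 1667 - 1861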